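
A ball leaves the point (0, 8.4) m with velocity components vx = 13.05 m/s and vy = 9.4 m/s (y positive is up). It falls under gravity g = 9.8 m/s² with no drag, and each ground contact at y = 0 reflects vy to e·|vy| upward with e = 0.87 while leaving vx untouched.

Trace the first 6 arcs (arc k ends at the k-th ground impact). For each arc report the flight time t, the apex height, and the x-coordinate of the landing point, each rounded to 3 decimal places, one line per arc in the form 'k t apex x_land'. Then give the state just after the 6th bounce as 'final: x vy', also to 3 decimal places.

Arc 1: start y=8.400, vy=9.400 → t=2.582, apex=12.908, x_land=33.698, impact vy=-15.906
  bounce: vy ← 0.87·15.906 = 13.838
Arc 2: start y=0.000, vy=13.838 → t=2.824, apex=9.770, x_land=70.553, impact vy=-13.838
  bounce: vy ← 0.87·13.838 = 12.039
Arc 3: start y=0.000, vy=12.039 → t=2.457, apex=7.395, x_land=102.617, impact vy=-12.039
  bounce: vy ← 0.87·12.039 = 10.474
Arc 4: start y=0.000, vy=10.474 → t=2.138, apex=5.597, x_land=130.512, impact vy=-10.474
  bounce: vy ← 0.87·10.474 = 9.112
Arc 5: start y=0.000, vy=9.112 → t=1.860, apex=4.237, x_land=154.781, impact vy=-9.112
  bounce: vy ← 0.87·9.112 = 7.928
Arc 6: start y=0.000, vy=7.928 → t=1.618, apex=3.207, x_land=175.895, impact vy=-7.928
  bounce: vy ← 0.87·7.928 = 6.897

1 2.582 12.908 33.698
2 2.824 9.770 70.553
3 2.457 7.395 102.617
4 2.138 5.597 130.512
5 1.860 4.237 154.781
6 1.618 3.207 175.895
final: 175.895 6.897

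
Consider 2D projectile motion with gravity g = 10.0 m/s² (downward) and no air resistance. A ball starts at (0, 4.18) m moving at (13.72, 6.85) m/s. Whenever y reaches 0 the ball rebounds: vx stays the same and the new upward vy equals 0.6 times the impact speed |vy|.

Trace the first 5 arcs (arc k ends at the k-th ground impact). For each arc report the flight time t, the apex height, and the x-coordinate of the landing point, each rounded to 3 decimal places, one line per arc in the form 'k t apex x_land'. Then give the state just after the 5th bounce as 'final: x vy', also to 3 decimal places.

Arc 1: start y=4.180, vy=6.850 → t=1.827, apex=6.526, x_land=25.073, impact vy=-11.425
  bounce: vy ← 0.6·11.425 = 6.855
Arc 2: start y=0.000, vy=6.855 → t=1.371, apex=2.349, x_land=43.882, impact vy=-6.855
  bounce: vy ← 0.6·6.855 = 4.113
Arc 3: start y=0.000, vy=4.113 → t=0.823, apex=0.846, x_land=55.168, impact vy=-4.113
  bounce: vy ← 0.6·4.113 = 2.468
Arc 4: start y=0.000, vy=2.468 → t=0.494, apex=0.304, x_land=61.939, impact vy=-2.468
  bounce: vy ← 0.6·2.468 = 1.481
Arc 5: start y=0.000, vy=1.481 → t=0.296, apex=0.110, x_land=66.002, impact vy=-1.481
  bounce: vy ← 0.6·1.481 = 0.888

1 1.827 6.526 25.073
2 1.371 2.349 43.882
3 0.823 0.846 55.168
4 0.494 0.304 61.939
5 0.296 0.110 66.002
final: 66.002 0.888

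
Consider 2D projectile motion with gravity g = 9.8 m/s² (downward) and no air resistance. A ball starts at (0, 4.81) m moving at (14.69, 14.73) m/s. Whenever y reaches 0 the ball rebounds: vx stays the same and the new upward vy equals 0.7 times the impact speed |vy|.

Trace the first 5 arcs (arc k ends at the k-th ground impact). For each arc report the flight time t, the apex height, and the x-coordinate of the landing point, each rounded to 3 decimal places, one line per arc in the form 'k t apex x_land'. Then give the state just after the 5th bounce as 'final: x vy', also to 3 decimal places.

1 3.303 15.880 48.525
2 2.520 7.781 85.549
3 1.764 3.813 111.465
4 1.235 1.868 129.607
5 0.864 0.915 142.306
final: 142.306 2.965

Arc 1: start y=4.810, vy=14.730 → t=3.303, apex=15.880, x_land=48.525, impact vy=-17.642
  bounce: vy ← 0.7·17.642 = 12.350
Arc 2: start y=0.000, vy=12.350 → t=2.520, apex=7.781, x_land=85.549, impact vy=-12.350
  bounce: vy ← 0.7·12.350 = 8.645
Arc 3: start y=0.000, vy=8.645 → t=1.764, apex=3.813, x_land=111.465, impact vy=-8.645
  bounce: vy ← 0.7·8.645 = 6.051
Arc 4: start y=0.000, vy=6.051 → t=1.235, apex=1.868, x_land=129.607, impact vy=-6.051
  bounce: vy ← 0.7·6.051 = 4.236
Arc 5: start y=0.000, vy=4.236 → t=0.864, apex=0.915, x_land=142.306, impact vy=-4.236
  bounce: vy ← 0.7·4.236 = 2.965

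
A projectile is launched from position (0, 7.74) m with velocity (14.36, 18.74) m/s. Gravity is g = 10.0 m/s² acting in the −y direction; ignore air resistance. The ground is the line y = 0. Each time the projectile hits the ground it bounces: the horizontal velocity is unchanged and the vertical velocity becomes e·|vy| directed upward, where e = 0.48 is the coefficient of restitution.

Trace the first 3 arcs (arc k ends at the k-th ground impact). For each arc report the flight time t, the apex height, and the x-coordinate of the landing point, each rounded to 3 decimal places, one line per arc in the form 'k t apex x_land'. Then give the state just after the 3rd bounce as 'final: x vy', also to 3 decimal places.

Arc 1: start y=7.740, vy=18.740 → t=4.123, apex=25.299, x_land=59.212, impact vy=-22.494
  bounce: vy ← 0.48·22.494 = 10.797
Arc 2: start y=0.000, vy=10.797 → t=2.159, apex=5.829, x_land=90.222, impact vy=-10.797
  bounce: vy ← 0.48·10.797 = 5.183
Arc 3: start y=0.000, vy=5.183 → t=1.037, apex=1.343, x_land=105.106, impact vy=-5.183
  bounce: vy ← 0.48·5.183 = 2.488

1 4.123 25.299 59.212
2 2.159 5.829 90.222
3 1.037 1.343 105.106
final: 105.106 2.488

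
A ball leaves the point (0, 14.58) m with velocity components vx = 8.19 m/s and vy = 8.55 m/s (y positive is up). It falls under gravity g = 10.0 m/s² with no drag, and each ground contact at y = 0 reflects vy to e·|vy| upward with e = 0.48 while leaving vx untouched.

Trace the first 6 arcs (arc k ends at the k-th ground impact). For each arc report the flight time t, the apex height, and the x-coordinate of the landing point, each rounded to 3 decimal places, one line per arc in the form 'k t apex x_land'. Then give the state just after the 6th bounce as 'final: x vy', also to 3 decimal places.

1 2.765 18.235 22.643
2 1.833 4.201 37.658
3 0.880 0.968 44.865
4 0.422 0.223 48.325
5 0.203 0.051 49.985
6 0.097 0.012 50.782
final: 50.782 0.234

Arc 1: start y=14.580, vy=8.550 → t=2.765, apex=18.235, x_land=22.643, impact vy=-19.097
  bounce: vy ← 0.48·19.097 = 9.167
Arc 2: start y=0.000, vy=9.167 → t=1.833, apex=4.201, x_land=37.658, impact vy=-9.167
  bounce: vy ← 0.48·9.167 = 4.400
Arc 3: start y=0.000, vy=4.400 → t=0.880, apex=0.968, x_land=44.865, impact vy=-4.400
  bounce: vy ← 0.48·4.400 = 2.112
Arc 4: start y=0.000, vy=2.112 → t=0.422, apex=0.223, x_land=48.325, impact vy=-2.112
  bounce: vy ← 0.48·2.112 = 1.014
Arc 5: start y=0.000, vy=1.014 → t=0.203, apex=0.051, x_land=49.985, impact vy=-1.014
  bounce: vy ← 0.48·1.014 = 0.487
Arc 6: start y=0.000, vy=0.487 → t=0.097, apex=0.012, x_land=50.782, impact vy=-0.487
  bounce: vy ← 0.48·0.487 = 0.234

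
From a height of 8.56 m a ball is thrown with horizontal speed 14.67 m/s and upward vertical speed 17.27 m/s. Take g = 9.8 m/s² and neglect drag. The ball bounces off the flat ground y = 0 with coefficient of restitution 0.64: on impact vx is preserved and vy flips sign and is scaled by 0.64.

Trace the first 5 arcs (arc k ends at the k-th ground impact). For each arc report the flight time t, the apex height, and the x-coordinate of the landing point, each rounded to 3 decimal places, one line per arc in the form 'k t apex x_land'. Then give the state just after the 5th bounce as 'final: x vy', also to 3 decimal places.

Arc 1: start y=8.560, vy=17.270 → t=3.965, apex=23.777, x_land=58.168, impact vy=-21.588
  bounce: vy ← 0.64·21.588 = 13.816
Arc 2: start y=0.000, vy=13.816 → t=2.820, apex=9.739, x_land=99.531, impact vy=-13.816
  bounce: vy ← 0.64·13.816 = 8.842
Arc 3: start y=0.000, vy=8.842 → t=1.805, apex=3.989, x_land=126.004, impact vy=-8.842
  bounce: vy ← 0.64·8.842 = 5.659
Arc 4: start y=0.000, vy=5.659 → t=1.155, apex=1.634, x_land=142.947, impact vy=-5.659
  bounce: vy ← 0.64·5.659 = 3.622
Arc 5: start y=0.000, vy=3.622 → t=0.739, apex=0.669, x_land=153.790, impact vy=-3.622
  bounce: vy ← 0.64·3.622 = 2.318

1 3.965 23.777 58.168
2 2.820 9.739 99.531
3 1.805 3.989 126.004
4 1.155 1.634 142.947
5 0.739 0.669 153.790
final: 153.790 2.318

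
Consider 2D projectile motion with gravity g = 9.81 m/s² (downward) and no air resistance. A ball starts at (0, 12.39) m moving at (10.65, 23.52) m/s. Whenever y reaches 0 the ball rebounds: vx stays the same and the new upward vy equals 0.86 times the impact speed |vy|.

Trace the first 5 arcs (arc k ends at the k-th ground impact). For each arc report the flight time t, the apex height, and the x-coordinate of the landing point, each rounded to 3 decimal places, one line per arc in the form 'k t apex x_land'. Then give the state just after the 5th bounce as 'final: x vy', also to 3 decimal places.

Arc 1: start y=12.390, vy=23.520 → t=5.274, apex=40.585, x_land=56.169, impact vy=-28.218
  bounce: vy ← 0.86·28.218 = 24.268
Arc 2: start y=0.000, vy=24.268 → t=4.948, apex=30.017, x_land=108.860, impact vy=-24.268
  bounce: vy ← 0.86·24.268 = 20.870
Arc 3: start y=0.000, vy=20.870 → t=4.255, apex=22.200, x_land=154.175, impact vy=-20.870
  bounce: vy ← 0.86·20.870 = 17.949
Arc 4: start y=0.000, vy=17.949 → t=3.659, apex=16.419, x_land=193.146, impact vy=-17.949
  bounce: vy ← 0.86·17.949 = 15.436
Arc 5: start y=0.000, vy=15.436 → t=3.147, apex=12.144, x_land=226.661, impact vy=-15.436
  bounce: vy ← 0.86·15.436 = 13.275

1 5.274 40.585 56.169
2 4.948 30.017 108.860
3 4.255 22.200 154.175
4 3.659 16.419 193.146
5 3.147 12.144 226.661
final: 226.661 13.275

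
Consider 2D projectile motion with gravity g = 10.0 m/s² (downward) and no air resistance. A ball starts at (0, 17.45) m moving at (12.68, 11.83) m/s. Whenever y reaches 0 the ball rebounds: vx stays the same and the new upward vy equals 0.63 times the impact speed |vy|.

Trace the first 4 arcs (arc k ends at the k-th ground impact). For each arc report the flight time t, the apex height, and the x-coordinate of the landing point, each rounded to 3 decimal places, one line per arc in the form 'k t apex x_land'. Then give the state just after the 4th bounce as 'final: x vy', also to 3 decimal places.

1 3.394 24.447 43.039
2 2.786 9.703 78.367
3 1.755 3.851 100.624
4 1.106 1.529 114.645
final: 114.645 3.483

Arc 1: start y=17.450, vy=11.830 → t=3.394, apex=24.447, x_land=43.039, impact vy=-22.112
  bounce: vy ← 0.63·22.112 = 13.931
Arc 2: start y=0.000, vy=13.931 → t=2.786, apex=9.703, x_land=78.367, impact vy=-13.931
  bounce: vy ← 0.63·13.931 = 8.776
Arc 3: start y=0.000, vy=8.776 → t=1.755, apex=3.851, x_land=100.624, impact vy=-8.776
  bounce: vy ← 0.63·8.776 = 5.529
Arc 4: start y=0.000, vy=5.529 → t=1.106, apex=1.529, x_land=114.645, impact vy=-5.529
  bounce: vy ← 0.63·5.529 = 3.483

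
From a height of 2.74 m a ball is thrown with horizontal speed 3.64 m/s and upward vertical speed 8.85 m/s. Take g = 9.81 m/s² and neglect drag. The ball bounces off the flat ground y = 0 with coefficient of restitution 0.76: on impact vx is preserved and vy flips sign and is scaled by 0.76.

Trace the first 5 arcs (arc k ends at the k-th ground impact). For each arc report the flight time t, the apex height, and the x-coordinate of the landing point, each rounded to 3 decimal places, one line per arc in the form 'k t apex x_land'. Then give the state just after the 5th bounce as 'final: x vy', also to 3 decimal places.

1 2.074 6.732 7.548
2 1.781 3.888 14.030
3 1.353 2.246 18.956
4 1.029 1.297 22.700
5 0.782 0.749 25.545
final: 25.545 2.914

Arc 1: start y=2.740, vy=8.850 → t=2.074, apex=6.732, x_land=7.548, impact vy=-11.493
  bounce: vy ← 0.76·11.493 = 8.734
Arc 2: start y=0.000, vy=8.734 → t=1.781, apex=3.888, x_land=14.030, impact vy=-8.734
  bounce: vy ← 0.76·8.734 = 6.638
Arc 3: start y=0.000, vy=6.638 → t=1.353, apex=2.246, x_land=18.956, impact vy=-6.638
  bounce: vy ← 0.76·6.638 = 5.045
Arc 4: start y=0.000, vy=5.045 → t=1.029, apex=1.297, x_land=22.700, impact vy=-5.045
  bounce: vy ← 0.76·5.045 = 3.834
Arc 5: start y=0.000, vy=3.834 → t=0.782, apex=0.749, x_land=25.545, impact vy=-3.834
  bounce: vy ← 0.76·3.834 = 2.914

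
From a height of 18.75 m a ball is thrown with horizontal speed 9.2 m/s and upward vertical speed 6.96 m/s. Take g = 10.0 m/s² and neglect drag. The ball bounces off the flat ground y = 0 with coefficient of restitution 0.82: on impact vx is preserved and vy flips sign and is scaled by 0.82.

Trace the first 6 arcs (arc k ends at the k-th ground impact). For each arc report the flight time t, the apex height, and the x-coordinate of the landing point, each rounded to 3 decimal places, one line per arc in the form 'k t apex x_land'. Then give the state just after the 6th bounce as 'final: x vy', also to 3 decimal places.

Arc 1: start y=18.750, vy=6.960 → t=2.754, apex=21.172, x_land=25.335, impact vy=-20.578
  bounce: vy ← 0.82·20.578 = 16.874
Arc 2: start y=0.000, vy=16.874 → t=3.375, apex=14.236, x_land=56.382, impact vy=-16.874
  bounce: vy ← 0.82·16.874 = 13.836
Arc 3: start y=0.000, vy=13.836 → t=2.767, apex=9.572, x_land=81.841, impact vy=-13.836
  bounce: vy ← 0.82·13.836 = 11.346
Arc 4: start y=0.000, vy=11.346 → t=2.269, apex=6.436, x_land=102.718, impact vy=-11.346
  bounce: vy ← 0.82·11.346 = 9.304
Arc 5: start y=0.000, vy=9.304 → t=1.861, apex=4.328, x_land=119.836, impact vy=-9.304
  bounce: vy ← 0.82·9.304 = 7.629
Arc 6: start y=0.000, vy=7.629 → t=1.526, apex=2.910, x_land=133.874, impact vy=-7.629
  bounce: vy ← 0.82·7.629 = 6.256

1 2.754 21.172 25.335
2 3.375 14.236 56.382
3 2.767 9.572 81.841
4 2.269 6.436 102.718
5 1.861 4.328 119.836
6 1.526 2.910 133.874
final: 133.874 6.256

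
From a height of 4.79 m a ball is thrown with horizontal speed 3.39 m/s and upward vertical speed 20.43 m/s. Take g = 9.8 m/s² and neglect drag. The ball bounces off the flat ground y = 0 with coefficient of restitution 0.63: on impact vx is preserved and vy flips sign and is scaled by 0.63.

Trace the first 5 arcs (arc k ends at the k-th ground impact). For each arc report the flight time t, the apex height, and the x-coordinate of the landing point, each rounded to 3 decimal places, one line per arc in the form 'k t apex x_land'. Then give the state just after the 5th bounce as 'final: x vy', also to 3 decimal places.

1 4.392 26.085 14.889
2 2.907 10.353 24.744
3 1.832 4.109 30.953
4 1.154 1.631 34.864
5 0.727 0.647 37.329
final: 37.329 2.244

Arc 1: start y=4.790, vy=20.430 → t=4.392, apex=26.085, x_land=14.889, impact vy=-22.611
  bounce: vy ← 0.63·22.611 = 14.245
Arc 2: start y=0.000, vy=14.245 → t=2.907, apex=10.353, x_land=24.744, impact vy=-14.245
  bounce: vy ← 0.63·14.245 = 8.974
Arc 3: start y=0.000, vy=8.974 → t=1.832, apex=4.109, x_land=30.953, impact vy=-8.974
  bounce: vy ← 0.63·8.974 = 5.654
Arc 4: start y=0.000, vy=5.654 → t=1.154, apex=1.631, x_land=34.864, impact vy=-5.654
  bounce: vy ← 0.63·5.654 = 3.562
Arc 5: start y=0.000, vy=3.562 → t=0.727, apex=0.647, x_land=37.329, impact vy=-3.562
  bounce: vy ← 0.63·3.562 = 2.244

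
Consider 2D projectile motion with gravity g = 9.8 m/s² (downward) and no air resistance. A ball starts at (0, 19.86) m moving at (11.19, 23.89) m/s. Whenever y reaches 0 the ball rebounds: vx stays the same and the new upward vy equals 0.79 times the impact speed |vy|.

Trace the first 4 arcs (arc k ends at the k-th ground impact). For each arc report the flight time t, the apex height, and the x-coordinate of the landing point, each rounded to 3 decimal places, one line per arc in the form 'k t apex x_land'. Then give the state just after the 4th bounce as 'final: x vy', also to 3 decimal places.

Arc 1: start y=19.860, vy=23.890 → t=5.599, apex=48.979, x_land=62.657, impact vy=-30.984
  bounce: vy ← 0.79·30.984 = 24.477
Arc 2: start y=0.000, vy=24.477 → t=4.995, apex=30.568, x_land=118.554, impact vy=-24.477
  bounce: vy ← 0.79·24.477 = 19.337
Arc 3: start y=0.000, vy=19.337 → t=3.946, apex=19.077, x_land=162.714, impact vy=-19.337
  bounce: vy ← 0.79·19.337 = 15.276
Arc 4: start y=0.000, vy=15.276 → t=3.118, apex=11.906, x_land=197.599, impact vy=-15.276
  bounce: vy ← 0.79·15.276 = 12.068

1 5.599 48.979 62.657
2 4.995 30.568 118.554
3 3.946 19.077 162.714
4 3.118 11.906 197.599
final: 197.599 12.068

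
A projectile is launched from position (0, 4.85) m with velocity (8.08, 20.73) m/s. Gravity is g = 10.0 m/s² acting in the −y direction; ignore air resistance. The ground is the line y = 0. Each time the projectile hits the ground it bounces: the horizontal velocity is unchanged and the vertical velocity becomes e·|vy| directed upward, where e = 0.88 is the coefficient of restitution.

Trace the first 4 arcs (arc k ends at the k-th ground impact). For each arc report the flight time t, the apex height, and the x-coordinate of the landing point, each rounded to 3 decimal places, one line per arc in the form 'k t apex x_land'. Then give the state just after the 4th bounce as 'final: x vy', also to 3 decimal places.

Arc 1: start y=4.850, vy=20.730 → t=4.368, apex=26.337, x_land=35.294, impact vy=-22.951
  bounce: vy ← 0.88·22.951 = 20.197
Arc 2: start y=0.000, vy=20.197 → t=4.039, apex=20.395, x_land=67.932, impact vy=-20.197
  bounce: vy ← 0.88·20.197 = 17.773
Arc 3: start y=0.000, vy=17.773 → t=3.555, apex=15.794, x_land=96.653, impact vy=-17.773
  bounce: vy ← 0.88·17.773 = 15.640
Arc 4: start y=0.000, vy=15.640 → t=3.128, apex=12.231, x_land=121.927, impact vy=-15.640
  bounce: vy ← 0.88·15.640 = 13.763

1 4.368 26.337 35.294
2 4.039 20.395 67.932
3 3.555 15.794 96.653
4 3.128 12.231 121.927
final: 121.927 13.763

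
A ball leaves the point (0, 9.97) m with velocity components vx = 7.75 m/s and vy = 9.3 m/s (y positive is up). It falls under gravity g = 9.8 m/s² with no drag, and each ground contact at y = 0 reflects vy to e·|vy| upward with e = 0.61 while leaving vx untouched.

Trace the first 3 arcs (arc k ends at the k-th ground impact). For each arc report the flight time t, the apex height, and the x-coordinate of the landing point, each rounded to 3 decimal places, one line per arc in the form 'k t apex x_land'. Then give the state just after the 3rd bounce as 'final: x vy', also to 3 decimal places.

Arc 1: start y=9.970, vy=9.300 → t=2.662, apex=14.383, x_land=20.632, impact vy=-16.790
  bounce: vy ← 0.61·16.790 = 10.242
Arc 2: start y=0.000, vy=10.242 → t=2.090, apex=5.352, x_land=36.831, impact vy=-10.242
  bounce: vy ← 0.61·10.242 = 6.248
Arc 3: start y=0.000, vy=6.248 → t=1.275, apex=1.991, x_land=46.713, impact vy=-6.248
  bounce: vy ← 0.61·6.248 = 3.811

1 2.662 14.383 20.632
2 2.090 5.352 36.831
3 1.275 1.991 46.713
final: 46.713 3.811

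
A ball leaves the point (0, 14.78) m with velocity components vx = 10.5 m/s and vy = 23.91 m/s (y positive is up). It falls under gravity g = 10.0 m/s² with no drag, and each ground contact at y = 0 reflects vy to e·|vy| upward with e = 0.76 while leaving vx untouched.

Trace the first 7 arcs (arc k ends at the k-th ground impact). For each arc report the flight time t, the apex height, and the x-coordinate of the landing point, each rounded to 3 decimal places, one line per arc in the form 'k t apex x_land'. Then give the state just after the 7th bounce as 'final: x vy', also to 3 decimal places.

Arc 1: start y=14.780, vy=23.910 → t=5.336, apex=43.364, x_land=56.028, impact vy=-29.450
  bounce: vy ← 0.76·29.450 = 22.382
Arc 2: start y=0.000, vy=22.382 → t=4.476, apex=25.047, x_land=103.030, impact vy=-22.382
  bounce: vy ← 0.76·22.382 = 17.010
Arc 3: start y=0.000, vy=17.010 → t=3.402, apex=14.467, x_land=138.751, impact vy=-17.010
  bounce: vy ← 0.76·17.010 = 12.928
Arc 4: start y=0.000, vy=12.928 → t=2.586, apex=8.356, x_land=165.899, impact vy=-12.928
  bounce: vy ← 0.76·12.928 = 9.825
Arc 5: start y=0.000, vy=9.825 → t=1.965, apex=4.827, x_land=186.532, impact vy=-9.825
  bounce: vy ← 0.76·9.825 = 7.467
Arc 6: start y=0.000, vy=7.467 → t=1.493, apex=2.788, x_land=202.213, impact vy=-7.467
  bounce: vy ← 0.76·7.467 = 5.675
Arc 7: start y=0.000, vy=5.675 → t=1.135, apex=1.610, x_land=214.130, impact vy=-5.675
  bounce: vy ← 0.76·5.675 = 4.313

1 5.336 43.364 56.028
2 4.476 25.047 103.030
3 3.402 14.467 138.751
4 2.586 8.356 165.899
5 1.965 4.827 186.532
6 1.493 2.788 202.213
7 1.135 1.610 214.130
final: 214.130 4.313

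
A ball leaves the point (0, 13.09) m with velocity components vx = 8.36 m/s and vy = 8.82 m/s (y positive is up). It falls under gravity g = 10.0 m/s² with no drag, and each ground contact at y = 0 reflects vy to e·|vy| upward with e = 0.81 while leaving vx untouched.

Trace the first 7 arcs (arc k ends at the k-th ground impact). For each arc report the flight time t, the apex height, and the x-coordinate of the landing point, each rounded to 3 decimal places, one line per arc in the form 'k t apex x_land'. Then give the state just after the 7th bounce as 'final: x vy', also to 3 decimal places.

Arc 1: start y=13.090, vy=8.820 → t=2.725, apex=16.980, x_land=22.779, impact vy=-18.428
  bounce: vy ← 0.81·18.428 = 14.927
Arc 2: start y=0.000, vy=14.927 → t=2.985, apex=11.140, x_land=47.737, impact vy=-14.927
  bounce: vy ← 0.81·14.927 = 12.091
Arc 3: start y=0.000, vy=12.091 → t=2.418, apex=7.309, x_land=67.952, impact vy=-12.091
  bounce: vy ← 0.81·12.091 = 9.793
Arc 4: start y=0.000, vy=9.793 → t=1.959, apex=4.796, x_land=84.327, impact vy=-9.793
  bounce: vy ← 0.81·9.793 = 7.933
Arc 5: start y=0.000, vy=7.933 → t=1.587, apex=3.146, x_land=97.590, impact vy=-7.933
  bounce: vy ← 0.81·7.933 = 6.425
Arc 6: start y=0.000, vy=6.425 → t=1.285, apex=2.064, x_land=108.334, impact vy=-6.425
  bounce: vy ← 0.81·6.425 = 5.205
Arc 7: start y=0.000, vy=5.205 → t=1.041, apex=1.354, x_land=117.036, impact vy=-5.205
  bounce: vy ← 0.81·5.205 = 4.216

1 2.725 16.980 22.779
2 2.985 11.140 47.737
3 2.418 7.309 67.952
4 1.959 4.796 84.327
5 1.587 3.146 97.590
6 1.285 2.064 108.334
7 1.041 1.354 117.036
final: 117.036 4.216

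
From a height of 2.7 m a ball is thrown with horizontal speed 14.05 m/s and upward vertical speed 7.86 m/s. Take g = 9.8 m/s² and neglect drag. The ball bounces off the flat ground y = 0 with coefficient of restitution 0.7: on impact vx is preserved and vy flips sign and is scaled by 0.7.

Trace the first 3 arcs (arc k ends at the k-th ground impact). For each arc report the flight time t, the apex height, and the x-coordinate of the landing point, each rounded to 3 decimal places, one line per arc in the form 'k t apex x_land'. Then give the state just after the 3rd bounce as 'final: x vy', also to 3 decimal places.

Arc 1: start y=2.700, vy=7.860 → t=1.895, apex=5.852, x_land=26.623, impact vy=-10.710
  bounce: vy ← 0.7·10.710 = 7.497
Arc 2: start y=0.000, vy=7.497 → t=1.530, apex=2.867, x_land=48.119, impact vy=-7.497
  bounce: vy ← 0.7·7.497 = 5.248
Arc 3: start y=0.000, vy=5.248 → t=1.071, apex=1.405, x_land=63.166, impact vy=-5.248
  bounce: vy ← 0.7·5.248 = 3.673

1 1.895 5.852 26.623
2 1.530 2.867 48.119
3 1.071 1.405 63.166
final: 63.166 3.673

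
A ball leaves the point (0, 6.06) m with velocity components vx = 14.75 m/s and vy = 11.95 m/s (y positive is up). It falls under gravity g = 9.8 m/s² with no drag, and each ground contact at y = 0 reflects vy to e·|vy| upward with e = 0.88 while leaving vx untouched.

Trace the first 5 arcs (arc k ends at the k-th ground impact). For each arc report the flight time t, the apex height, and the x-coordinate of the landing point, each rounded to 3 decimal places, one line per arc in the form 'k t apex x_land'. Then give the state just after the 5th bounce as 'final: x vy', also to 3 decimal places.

Arc 1: start y=6.060, vy=11.950 → t=2.870, apex=13.346, x_land=42.329, impact vy=-16.173
  bounce: vy ← 0.88·16.173 = 14.233
Arc 2: start y=0.000, vy=14.233 → t=2.905, apex=10.335, x_land=85.172, impact vy=-14.233
  bounce: vy ← 0.88·14.233 = 12.525
Arc 3: start y=0.000, vy=12.525 → t=2.556, apex=8.003, x_land=122.873, impact vy=-12.525
  bounce: vy ← 0.88·12.525 = 11.022
Arc 4: start y=0.000, vy=11.022 → t=2.249, apex=6.198, x_land=156.051, impact vy=-11.022
  bounce: vy ← 0.88·11.022 = 9.699
Arc 5: start y=0.000, vy=9.699 → t=1.979, apex=4.800, x_land=185.247, impact vy=-9.699
  bounce: vy ← 0.88·9.699 = 8.535

1 2.870 13.346 42.329
2 2.905 10.335 85.172
3 2.556 8.003 122.873
4 2.249 6.198 156.051
5 1.979 4.800 185.247
final: 185.247 8.535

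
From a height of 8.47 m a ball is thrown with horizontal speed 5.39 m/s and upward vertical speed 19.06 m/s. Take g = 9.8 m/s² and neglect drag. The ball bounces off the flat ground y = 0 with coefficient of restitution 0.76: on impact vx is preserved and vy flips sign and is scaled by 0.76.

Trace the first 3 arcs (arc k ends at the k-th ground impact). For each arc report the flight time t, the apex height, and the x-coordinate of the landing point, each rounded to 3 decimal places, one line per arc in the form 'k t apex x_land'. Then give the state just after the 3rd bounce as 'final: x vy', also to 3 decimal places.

1 4.292 27.005 23.137
2 3.568 15.598 42.370
3 2.712 9.009 56.987
final: 56.987 10.099

Arc 1: start y=8.470, vy=19.060 → t=4.292, apex=27.005, x_land=23.137, impact vy=-23.006
  bounce: vy ← 0.76·23.006 = 17.485
Arc 2: start y=0.000, vy=17.485 → t=3.568, apex=15.598, x_land=42.370, impact vy=-17.485
  bounce: vy ← 0.76·17.485 = 13.289
Arc 3: start y=0.000, vy=13.289 → t=2.712, apex=9.009, x_land=56.987, impact vy=-13.289
  bounce: vy ← 0.76·13.289 = 10.099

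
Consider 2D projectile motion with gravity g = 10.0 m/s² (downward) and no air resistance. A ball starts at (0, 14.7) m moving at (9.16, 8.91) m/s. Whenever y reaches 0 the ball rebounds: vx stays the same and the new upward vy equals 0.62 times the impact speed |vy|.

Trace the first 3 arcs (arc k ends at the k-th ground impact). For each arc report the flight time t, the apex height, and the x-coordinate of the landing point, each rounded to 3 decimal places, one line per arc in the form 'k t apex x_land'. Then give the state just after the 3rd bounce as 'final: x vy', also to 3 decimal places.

1 2.823 18.669 25.862
2 2.396 7.177 47.810
3 1.486 2.759 61.418
final: 61.418 4.605

Arc 1: start y=14.700, vy=8.910 → t=2.823, apex=18.669, x_land=25.862, impact vy=-19.323
  bounce: vy ← 0.62·19.323 = 11.980
Arc 2: start y=0.000, vy=11.980 → t=2.396, apex=7.177, x_land=47.810, impact vy=-11.980
  bounce: vy ← 0.62·11.980 = 7.428
Arc 3: start y=0.000, vy=7.428 → t=1.486, apex=2.759, x_land=61.418, impact vy=-7.428
  bounce: vy ← 0.62·7.428 = 4.605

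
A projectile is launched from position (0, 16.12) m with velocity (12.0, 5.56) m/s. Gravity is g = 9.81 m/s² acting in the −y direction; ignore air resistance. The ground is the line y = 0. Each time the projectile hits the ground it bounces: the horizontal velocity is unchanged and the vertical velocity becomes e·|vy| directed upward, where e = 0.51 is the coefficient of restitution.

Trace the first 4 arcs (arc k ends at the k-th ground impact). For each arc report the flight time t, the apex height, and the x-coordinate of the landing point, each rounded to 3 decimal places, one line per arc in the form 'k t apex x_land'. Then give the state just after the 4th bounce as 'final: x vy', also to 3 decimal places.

1 2.466 17.696 29.594
2 1.937 4.603 52.842
3 0.988 1.197 64.699
4 0.504 0.311 70.746
final: 70.746 1.261

Arc 1: start y=16.120, vy=5.560 → t=2.466, apex=17.696, x_land=29.594, impact vy=-18.633
  bounce: vy ← 0.51·18.633 = 9.503
Arc 2: start y=0.000, vy=9.503 → t=1.937, apex=4.603, x_land=52.842, impact vy=-9.503
  bounce: vy ← 0.51·9.503 = 4.846
Arc 3: start y=0.000, vy=4.846 → t=0.988, apex=1.197, x_land=64.699, impact vy=-4.846
  bounce: vy ← 0.51·4.846 = 2.472
Arc 4: start y=0.000, vy=2.472 → t=0.504, apex=0.311, x_land=70.746, impact vy=-2.472
  bounce: vy ← 0.51·2.472 = 1.261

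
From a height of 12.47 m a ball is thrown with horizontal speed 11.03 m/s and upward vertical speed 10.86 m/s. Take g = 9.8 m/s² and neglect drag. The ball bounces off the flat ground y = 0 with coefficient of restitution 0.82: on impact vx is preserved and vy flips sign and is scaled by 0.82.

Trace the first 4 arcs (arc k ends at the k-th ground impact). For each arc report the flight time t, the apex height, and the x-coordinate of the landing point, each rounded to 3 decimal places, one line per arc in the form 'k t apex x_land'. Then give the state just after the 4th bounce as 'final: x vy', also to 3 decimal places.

1 3.051 18.487 33.648
2 3.186 12.431 68.784
3 2.612 8.359 97.596
4 2.142 5.620 121.222
final: 121.222 8.606

Arc 1: start y=12.470, vy=10.860 → t=3.051, apex=18.487, x_land=33.648, impact vy=-19.036
  bounce: vy ← 0.82·19.036 = 15.609
Arc 2: start y=0.000, vy=15.609 → t=3.186, apex=12.431, x_land=68.784, impact vy=-15.609
  bounce: vy ← 0.82·15.609 = 12.799
Arc 3: start y=0.000, vy=12.799 → t=2.612, apex=8.359, x_land=97.596, impact vy=-12.799
  bounce: vy ← 0.82·12.799 = 10.496
Arc 4: start y=0.000, vy=10.496 → t=2.142, apex=5.620, x_land=121.222, impact vy=-10.496
  bounce: vy ← 0.82·10.496 = 8.606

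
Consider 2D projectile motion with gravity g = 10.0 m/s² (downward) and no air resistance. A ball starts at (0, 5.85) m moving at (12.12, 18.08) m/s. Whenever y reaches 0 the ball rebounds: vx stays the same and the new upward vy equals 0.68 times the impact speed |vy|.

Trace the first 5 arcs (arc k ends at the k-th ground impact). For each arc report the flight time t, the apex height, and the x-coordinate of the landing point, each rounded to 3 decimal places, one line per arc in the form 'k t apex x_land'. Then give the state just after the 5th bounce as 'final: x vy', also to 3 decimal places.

Arc 1: start y=5.850, vy=18.080 → t=3.915, apex=22.194, x_land=47.448, impact vy=-21.069
  bounce: vy ← 0.68·21.069 = 14.327
Arc 2: start y=0.000, vy=14.327 → t=2.865, apex=10.263, x_land=82.176, impact vy=-14.327
  bounce: vy ← 0.68·14.327 = 9.742
Arc 3: start y=0.000, vy=9.742 → t=1.948, apex=4.745, x_land=105.791, impact vy=-9.742
  bounce: vy ← 0.68·9.742 = 6.625
Arc 4: start y=0.000, vy=6.625 → t=1.325, apex=2.194, x_land=121.849, impact vy=-6.625
  bounce: vy ← 0.68·6.625 = 4.505
Arc 5: start y=0.000, vy=4.505 → t=0.901, apex=1.015, x_land=132.769, impact vy=-4.505
  bounce: vy ← 0.68·4.505 = 3.063

1 3.915 22.194 47.448
2 2.865 10.263 82.176
3 1.948 4.745 105.791
4 1.325 2.194 121.849
5 0.901 1.015 132.769
final: 132.769 3.063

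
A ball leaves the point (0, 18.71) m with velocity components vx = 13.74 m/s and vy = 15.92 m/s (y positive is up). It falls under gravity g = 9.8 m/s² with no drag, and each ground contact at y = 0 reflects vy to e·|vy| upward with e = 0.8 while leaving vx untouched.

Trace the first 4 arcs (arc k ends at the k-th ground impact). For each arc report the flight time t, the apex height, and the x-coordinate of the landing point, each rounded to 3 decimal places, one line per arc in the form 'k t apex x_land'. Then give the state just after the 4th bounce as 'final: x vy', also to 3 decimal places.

Arc 1: start y=18.710, vy=15.920 → t=4.166, apex=31.641, x_land=57.236, impact vy=-24.903
  bounce: vy ← 0.8·24.903 = 19.922
Arc 2: start y=0.000, vy=19.922 → t=4.066, apex=20.250, x_land=113.100, impact vy=-19.922
  bounce: vy ← 0.8·19.922 = 15.938
Arc 3: start y=0.000, vy=15.938 → t=3.253, apex=12.960, x_land=157.791, impact vy=-15.938
  bounce: vy ← 0.8·15.938 = 12.750
Arc 4: start y=0.000, vy=12.750 → t=2.602, apex=8.294, x_land=193.544, impact vy=-12.750
  bounce: vy ← 0.8·12.750 = 10.200

1 4.166 31.641 57.236
2 4.066 20.250 113.100
3 3.253 12.960 157.791
4 2.602 8.294 193.544
final: 193.544 10.200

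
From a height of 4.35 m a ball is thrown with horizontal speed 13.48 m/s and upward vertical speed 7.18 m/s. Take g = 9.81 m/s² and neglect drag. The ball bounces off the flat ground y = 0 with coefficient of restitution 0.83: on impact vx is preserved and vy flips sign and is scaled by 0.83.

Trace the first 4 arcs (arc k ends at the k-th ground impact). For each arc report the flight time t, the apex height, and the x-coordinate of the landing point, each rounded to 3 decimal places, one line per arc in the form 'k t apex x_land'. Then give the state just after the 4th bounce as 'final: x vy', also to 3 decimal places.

1 1.925 6.978 25.944
2 1.980 4.807 52.633
3 1.643 3.311 74.784
4 1.364 2.281 93.170
final: 93.170 5.553

Arc 1: start y=4.350, vy=7.180 → t=1.925, apex=6.978, x_land=25.944, impact vy=-11.700
  bounce: vy ← 0.83·11.700 = 9.711
Arc 2: start y=0.000, vy=9.711 → t=1.980, apex=4.807, x_land=52.633, impact vy=-9.711
  bounce: vy ← 0.83·9.711 = 8.060
Arc 3: start y=0.000, vy=8.060 → t=1.643, apex=3.311, x_land=74.784, impact vy=-8.060
  bounce: vy ← 0.83·8.060 = 6.690
Arc 4: start y=0.000, vy=6.690 → t=1.364, apex=2.281, x_land=93.170, impact vy=-6.690
  bounce: vy ← 0.83·6.690 = 5.553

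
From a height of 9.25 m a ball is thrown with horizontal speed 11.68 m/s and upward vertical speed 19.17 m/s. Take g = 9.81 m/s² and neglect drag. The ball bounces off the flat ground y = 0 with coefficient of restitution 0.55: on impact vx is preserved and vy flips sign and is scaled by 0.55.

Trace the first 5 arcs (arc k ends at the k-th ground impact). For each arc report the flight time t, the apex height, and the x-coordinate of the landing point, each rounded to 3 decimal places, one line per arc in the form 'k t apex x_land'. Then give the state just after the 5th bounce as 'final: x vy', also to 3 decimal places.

Arc 1: start y=9.250, vy=19.170 → t=4.343, apex=27.980, x_land=50.721, impact vy=-23.430
  bounce: vy ← 0.55·23.430 = 12.887
Arc 2: start y=0.000, vy=12.887 → t=2.627, apex=8.464, x_land=81.407, impact vy=-12.887
  bounce: vy ← 0.55·12.887 = 7.088
Arc 3: start y=0.000, vy=7.088 → t=1.445, apex=2.560, x_land=98.284, impact vy=-7.088
  bounce: vy ← 0.55·7.088 = 3.898
Arc 4: start y=0.000, vy=3.898 → t=0.795, apex=0.775, x_land=107.567, impact vy=-3.898
  bounce: vy ← 0.55·3.898 = 2.144
Arc 5: start y=0.000, vy=2.144 → t=0.437, apex=0.234, x_land=112.672, impact vy=-2.144
  bounce: vy ← 0.55·2.144 = 1.179

1 4.343 27.980 50.721
2 2.627 8.464 81.407
3 1.445 2.560 98.284
4 0.795 0.775 107.567
5 0.437 0.234 112.672
final: 112.672 1.179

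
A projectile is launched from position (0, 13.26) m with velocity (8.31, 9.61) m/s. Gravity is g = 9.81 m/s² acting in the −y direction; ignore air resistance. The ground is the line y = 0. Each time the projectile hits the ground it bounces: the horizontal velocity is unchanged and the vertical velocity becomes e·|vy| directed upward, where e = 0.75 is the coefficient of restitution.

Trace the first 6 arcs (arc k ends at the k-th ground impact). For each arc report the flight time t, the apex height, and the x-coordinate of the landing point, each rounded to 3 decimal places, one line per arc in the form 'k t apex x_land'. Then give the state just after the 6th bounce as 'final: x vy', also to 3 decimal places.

Arc 1: start y=13.260, vy=9.610 → t=2.894, apex=17.967, x_land=24.045, impact vy=-18.775
  bounce: vy ← 0.75·18.775 = 14.082
Arc 2: start y=0.000, vy=14.082 → t=2.871, apex=10.106, x_land=47.902, impact vy=-14.082
  bounce: vy ← 0.75·14.082 = 10.561
Arc 3: start y=0.000, vy=10.561 → t=2.153, apex=5.685, x_land=65.794, impact vy=-10.561
  bounce: vy ← 0.75·10.561 = 7.921
Arc 4: start y=0.000, vy=7.921 → t=1.615, apex=3.198, x_land=79.214, impact vy=-7.921
  bounce: vy ← 0.75·7.921 = 5.941
Arc 5: start y=0.000, vy=5.941 → t=1.211, apex=1.799, x_land=89.278, impact vy=-5.941
  bounce: vy ← 0.75·5.941 = 4.455
Arc 6: start y=0.000, vy=4.455 → t=0.908, apex=1.012, x_land=96.827, impact vy=-4.455
  bounce: vy ← 0.75·4.455 = 3.342

1 2.894 17.967 24.045
2 2.871 10.106 47.902
3 2.153 5.685 65.794
4 1.615 3.198 79.214
5 1.211 1.799 89.278
6 0.908 1.012 96.827
final: 96.827 3.342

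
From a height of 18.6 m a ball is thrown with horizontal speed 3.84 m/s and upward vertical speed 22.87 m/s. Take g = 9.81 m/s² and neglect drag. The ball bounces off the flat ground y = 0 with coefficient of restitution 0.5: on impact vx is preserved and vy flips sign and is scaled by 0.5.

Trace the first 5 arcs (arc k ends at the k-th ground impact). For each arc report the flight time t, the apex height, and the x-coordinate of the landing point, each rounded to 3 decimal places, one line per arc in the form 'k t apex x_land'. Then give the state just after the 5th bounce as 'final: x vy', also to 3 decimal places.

1 5.369 45.258 20.617
2 3.038 11.315 32.281
3 1.519 2.829 38.113
4 0.759 0.707 41.029
5 0.380 0.177 42.487
final: 42.487 0.931

Arc 1: start y=18.600, vy=22.870 → t=5.369, apex=45.258, x_land=20.617, impact vy=-29.799
  bounce: vy ← 0.5·29.799 = 14.899
Arc 2: start y=0.000, vy=14.899 → t=3.038, apex=11.315, x_land=32.281, impact vy=-14.899
  bounce: vy ← 0.5·14.899 = 7.450
Arc 3: start y=0.000, vy=7.450 → t=1.519, apex=2.829, x_land=38.113, impact vy=-7.450
  bounce: vy ← 0.5·7.450 = 3.725
Arc 4: start y=0.000, vy=3.725 → t=0.759, apex=0.707, x_land=41.029, impact vy=-3.725
  bounce: vy ← 0.5·3.725 = 1.862
Arc 5: start y=0.000, vy=1.862 → t=0.380, apex=0.177, x_land=42.487, impact vy=-1.862
  bounce: vy ← 0.5·1.862 = 0.931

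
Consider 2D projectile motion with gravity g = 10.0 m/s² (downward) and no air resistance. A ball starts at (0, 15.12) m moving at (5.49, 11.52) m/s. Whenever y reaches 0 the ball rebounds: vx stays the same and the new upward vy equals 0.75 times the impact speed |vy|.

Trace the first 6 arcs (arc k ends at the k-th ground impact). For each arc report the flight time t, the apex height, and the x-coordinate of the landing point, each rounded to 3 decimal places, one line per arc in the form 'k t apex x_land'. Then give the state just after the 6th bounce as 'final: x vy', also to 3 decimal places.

1 3.238 21.756 17.776
2 3.129 12.237 34.954
3 2.347 6.884 47.837
4 1.760 3.872 57.500
5 1.320 2.178 64.746
6 0.990 1.225 70.181
final: 70.181 3.713

Arc 1: start y=15.120, vy=11.520 → t=3.238, apex=21.756, x_land=17.776, impact vy=-20.859
  bounce: vy ← 0.75·20.859 = 15.644
Arc 2: start y=0.000, vy=15.644 → t=3.129, apex=12.237, x_land=34.954, impact vy=-15.644
  bounce: vy ← 0.75·15.644 = 11.733
Arc 3: start y=0.000, vy=11.733 → t=2.347, apex=6.884, x_land=47.837, impact vy=-11.733
  bounce: vy ← 0.75·11.733 = 8.800
Arc 4: start y=0.000, vy=8.800 → t=1.760, apex=3.872, x_land=57.500, impact vy=-8.800
  bounce: vy ← 0.75·8.800 = 6.600
Arc 5: start y=0.000, vy=6.600 → t=1.320, apex=2.178, x_land=64.746, impact vy=-6.600
  bounce: vy ← 0.75·6.600 = 4.950
Arc 6: start y=0.000, vy=4.950 → t=0.990, apex=1.225, x_land=70.181, impact vy=-4.950
  bounce: vy ← 0.75·4.950 = 3.713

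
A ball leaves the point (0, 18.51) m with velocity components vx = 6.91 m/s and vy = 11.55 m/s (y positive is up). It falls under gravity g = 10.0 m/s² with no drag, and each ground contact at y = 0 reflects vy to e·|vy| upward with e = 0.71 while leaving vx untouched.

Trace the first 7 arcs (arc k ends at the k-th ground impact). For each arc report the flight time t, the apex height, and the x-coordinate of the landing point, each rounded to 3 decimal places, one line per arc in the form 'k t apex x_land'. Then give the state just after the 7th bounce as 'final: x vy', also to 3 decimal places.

1 3.399 25.180 23.488
2 3.187 12.693 45.507
3 2.263 6.399 61.141
4 1.606 3.226 72.242
5 1.141 1.626 80.123
6 0.810 0.820 85.718
7 0.575 0.413 89.691
final: 89.691 2.041

Arc 1: start y=18.510, vy=11.550 → t=3.399, apex=25.180, x_land=23.488, impact vy=-22.441
  bounce: vy ← 0.71·22.441 = 15.933
Arc 2: start y=0.000, vy=15.933 → t=3.187, apex=12.693, x_land=45.507, impact vy=-15.933
  bounce: vy ← 0.71·15.933 = 11.313
Arc 3: start y=0.000, vy=11.313 → t=2.263, apex=6.399, x_land=61.141, impact vy=-11.313
  bounce: vy ← 0.71·11.313 = 8.032
Arc 4: start y=0.000, vy=8.032 → t=1.606, apex=3.226, x_land=72.242, impact vy=-8.032
  bounce: vy ← 0.71·8.032 = 5.703
Arc 5: start y=0.000, vy=5.703 → t=1.141, apex=1.626, x_land=80.123, impact vy=-5.703
  bounce: vy ← 0.71·5.703 = 4.049
Arc 6: start y=0.000, vy=4.049 → t=0.810, apex=0.820, x_land=85.718, impact vy=-4.049
  bounce: vy ← 0.71·4.049 = 2.875
Arc 7: start y=0.000, vy=2.875 → t=0.575, apex=0.413, x_land=89.691, impact vy=-2.875
  bounce: vy ← 0.71·2.875 = 2.041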